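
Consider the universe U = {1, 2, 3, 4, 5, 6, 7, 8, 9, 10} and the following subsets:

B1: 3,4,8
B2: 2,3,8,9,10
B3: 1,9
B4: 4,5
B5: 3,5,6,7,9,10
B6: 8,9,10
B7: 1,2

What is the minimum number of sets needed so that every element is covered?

B1, B5, B7 together cover {1, 2, 3, 4, 5, 6, 7, 8, 9, 10} — every element.
No 2 of the 7 sets cover everything (all 21 pairs fall short), so 3 is minimum.

3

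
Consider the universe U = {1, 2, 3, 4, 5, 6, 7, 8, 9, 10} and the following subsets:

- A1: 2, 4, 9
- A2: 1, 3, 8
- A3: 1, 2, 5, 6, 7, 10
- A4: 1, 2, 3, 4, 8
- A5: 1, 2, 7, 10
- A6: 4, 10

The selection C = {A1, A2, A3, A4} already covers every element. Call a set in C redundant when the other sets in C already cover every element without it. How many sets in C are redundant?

Drop A1: 9 uncovered — not redundant.
Drop A2: the rest still cover every element — redundant.
Drop A3: 5, 6, 7, 10 uncovered — not redundant.
Drop A4: the rest still cover every element — redundant.
2 redundant: A2, A4.

2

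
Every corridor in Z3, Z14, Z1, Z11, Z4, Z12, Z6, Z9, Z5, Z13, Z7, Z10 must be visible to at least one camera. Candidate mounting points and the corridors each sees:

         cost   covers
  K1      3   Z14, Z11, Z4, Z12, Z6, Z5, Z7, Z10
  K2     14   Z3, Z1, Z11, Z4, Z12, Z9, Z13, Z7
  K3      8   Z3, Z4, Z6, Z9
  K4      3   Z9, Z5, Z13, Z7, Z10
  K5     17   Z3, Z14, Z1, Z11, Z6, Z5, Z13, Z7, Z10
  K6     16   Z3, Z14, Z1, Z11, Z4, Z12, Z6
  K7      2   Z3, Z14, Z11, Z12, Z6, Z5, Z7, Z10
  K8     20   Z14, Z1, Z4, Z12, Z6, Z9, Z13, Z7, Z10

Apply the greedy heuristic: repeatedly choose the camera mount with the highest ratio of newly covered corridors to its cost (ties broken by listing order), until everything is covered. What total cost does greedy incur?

22

Pick 1: K7 adds 8 new (Z3, Z14, Z11, Z12, Z6, Z5, Z7, Z10) at cost 2 (ratio 8/2).
Pick 2: K4 adds 2 new (Z9, Z13) at cost 3 (ratio 2/3).
Pick 3: K1 adds 1 new (Z4) at cost 3 (ratio 1/3).
Pick 4: K2 adds 1 new (Z1) at cost 14 (ratio 1/14).
Greedy total cost: 2 + 3 + 3 + 14 = 22. (The true optimum is 16, so greedy overshoots here.)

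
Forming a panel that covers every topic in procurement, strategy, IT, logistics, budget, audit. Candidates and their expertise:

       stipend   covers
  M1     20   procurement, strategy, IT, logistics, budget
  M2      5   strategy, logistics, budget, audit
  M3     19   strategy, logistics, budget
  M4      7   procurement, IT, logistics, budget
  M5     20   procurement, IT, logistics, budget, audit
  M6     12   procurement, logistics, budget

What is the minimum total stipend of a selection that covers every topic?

M2, M4 cover every topic at stipend 5 + 7 = 12.
Any cover uses at least 2 members; among all covering selections none totals below 12.

12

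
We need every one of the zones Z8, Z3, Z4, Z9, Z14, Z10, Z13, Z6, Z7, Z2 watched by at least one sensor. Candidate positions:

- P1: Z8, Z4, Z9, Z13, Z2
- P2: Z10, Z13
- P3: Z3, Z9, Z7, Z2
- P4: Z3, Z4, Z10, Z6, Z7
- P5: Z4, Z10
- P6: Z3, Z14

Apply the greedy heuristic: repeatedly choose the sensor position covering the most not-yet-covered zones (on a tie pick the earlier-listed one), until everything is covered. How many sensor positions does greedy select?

Pick 1: P1 covers 5 new zones (Z8, Z4, Z9, Z13, Z2).
Pick 2: P4 covers 4 new zones (Z3, Z10, Z6, Z7).
Pick 3: P6 covers 1 new zones (Z14).
Greedy uses 3 sensor positions.

3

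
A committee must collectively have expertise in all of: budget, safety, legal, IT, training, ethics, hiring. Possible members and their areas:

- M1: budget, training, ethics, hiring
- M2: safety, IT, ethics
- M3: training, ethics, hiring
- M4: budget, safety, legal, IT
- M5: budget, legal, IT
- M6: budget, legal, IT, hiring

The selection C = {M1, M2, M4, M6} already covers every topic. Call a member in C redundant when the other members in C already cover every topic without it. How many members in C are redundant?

3

Drop M1: training uncovered — not redundant.
Drop M2: the rest still cover every topic — redundant.
Drop M4: the rest still cover every topic — redundant.
Drop M6: the rest still cover every topic — redundant.
3 redundant: M2, M4, M6.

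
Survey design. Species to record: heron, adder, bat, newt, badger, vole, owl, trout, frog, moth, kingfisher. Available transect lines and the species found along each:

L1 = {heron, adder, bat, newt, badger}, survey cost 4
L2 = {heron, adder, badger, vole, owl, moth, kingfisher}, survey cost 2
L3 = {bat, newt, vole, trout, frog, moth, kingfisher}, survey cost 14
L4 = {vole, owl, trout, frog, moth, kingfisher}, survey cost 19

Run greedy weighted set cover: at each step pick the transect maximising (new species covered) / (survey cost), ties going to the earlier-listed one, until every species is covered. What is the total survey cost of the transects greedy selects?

20

Pick 1: L2 adds 7 new (heron, adder, badger, vole, owl, moth, kingfisher) at survey cost 2 (ratio 7/2).
Pick 2: L1 adds 2 new (bat, newt) at survey cost 4 (ratio 2/4).
Pick 3: L3 adds 2 new (trout, frog) at survey cost 14 (ratio 2/14).
Greedy total survey cost: 2 + 4 + 14 = 20. (The true optimum is 16, so greedy overshoots here.)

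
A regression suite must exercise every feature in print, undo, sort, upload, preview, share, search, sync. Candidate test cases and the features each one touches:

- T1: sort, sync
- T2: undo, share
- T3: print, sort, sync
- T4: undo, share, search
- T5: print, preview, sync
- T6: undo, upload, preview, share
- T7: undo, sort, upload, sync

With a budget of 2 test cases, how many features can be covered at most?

7

Choosing T3, T6 covers {print, undo, sort, upload, preview, share, sync} — 7 features.
No choice of 2 test cases does better; here search is left uncovered.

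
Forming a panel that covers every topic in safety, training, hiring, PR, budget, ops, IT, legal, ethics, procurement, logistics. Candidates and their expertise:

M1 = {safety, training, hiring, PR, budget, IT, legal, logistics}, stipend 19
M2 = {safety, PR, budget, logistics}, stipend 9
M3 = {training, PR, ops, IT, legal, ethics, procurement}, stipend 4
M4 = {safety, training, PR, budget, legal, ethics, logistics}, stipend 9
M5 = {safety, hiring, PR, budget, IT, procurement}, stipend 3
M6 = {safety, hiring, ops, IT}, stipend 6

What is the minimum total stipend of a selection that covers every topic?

16

M2, M3, M5 cover every topic at stipend 9 + 4 + 3 = 16.
Any cover uses at least 2 members; among all covering selections none totals below 16.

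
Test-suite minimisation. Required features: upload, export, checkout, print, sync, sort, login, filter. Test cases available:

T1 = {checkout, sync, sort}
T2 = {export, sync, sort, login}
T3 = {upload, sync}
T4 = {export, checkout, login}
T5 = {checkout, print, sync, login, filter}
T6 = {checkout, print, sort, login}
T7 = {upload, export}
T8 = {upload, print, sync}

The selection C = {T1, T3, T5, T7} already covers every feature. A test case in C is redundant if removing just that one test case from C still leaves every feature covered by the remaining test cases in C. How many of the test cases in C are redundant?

Drop T1: sort uncovered — not redundant.
Drop T3: the rest still cover every feature — redundant.
Drop T5: print, login, filter uncovered — not redundant.
Drop T7: export uncovered — not redundant.
1 redundant: T3.

1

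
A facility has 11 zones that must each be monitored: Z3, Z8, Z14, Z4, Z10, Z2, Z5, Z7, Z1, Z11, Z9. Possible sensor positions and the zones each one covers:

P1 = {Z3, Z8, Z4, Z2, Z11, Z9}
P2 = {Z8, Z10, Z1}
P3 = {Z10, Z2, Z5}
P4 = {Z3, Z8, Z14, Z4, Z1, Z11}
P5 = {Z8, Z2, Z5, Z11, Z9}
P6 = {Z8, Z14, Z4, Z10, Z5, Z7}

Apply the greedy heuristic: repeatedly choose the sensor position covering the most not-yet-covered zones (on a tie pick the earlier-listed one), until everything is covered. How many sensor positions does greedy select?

Pick 1: P1 covers 6 new zones (Z3, Z8, Z4, Z2, Z11, Z9).
Pick 2: P6 covers 4 new zones (Z14, Z10, Z5, Z7).
Pick 3: P2 covers 1 new zones (Z1).
Greedy uses 3 sensor positions.

3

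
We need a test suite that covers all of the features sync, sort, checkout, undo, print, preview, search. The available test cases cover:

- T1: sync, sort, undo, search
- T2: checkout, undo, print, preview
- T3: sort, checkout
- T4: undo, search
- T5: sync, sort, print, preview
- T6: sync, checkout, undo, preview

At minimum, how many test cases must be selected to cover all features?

2

T1, T2 together cover {sync, sort, checkout, undo, print, preview, search} — every feature.
No single test case contains all 7 features, so 2 is optimal.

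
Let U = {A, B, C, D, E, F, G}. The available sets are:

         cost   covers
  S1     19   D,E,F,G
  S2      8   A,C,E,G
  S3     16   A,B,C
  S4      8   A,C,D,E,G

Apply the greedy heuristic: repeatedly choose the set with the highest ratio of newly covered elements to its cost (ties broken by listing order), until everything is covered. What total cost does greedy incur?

Pick 1: S4 adds 5 new (A, C, D, E, G) at cost 8 (ratio 5/8).
Pick 2: S3 adds 1 new (B) at cost 16 (ratio 1/16).
Pick 3: S1 adds 1 new (F) at cost 19 (ratio 1/19).
Greedy total cost: 8 + 16 + 19 = 43. (The true optimum is 35, so greedy overshoots here.)

43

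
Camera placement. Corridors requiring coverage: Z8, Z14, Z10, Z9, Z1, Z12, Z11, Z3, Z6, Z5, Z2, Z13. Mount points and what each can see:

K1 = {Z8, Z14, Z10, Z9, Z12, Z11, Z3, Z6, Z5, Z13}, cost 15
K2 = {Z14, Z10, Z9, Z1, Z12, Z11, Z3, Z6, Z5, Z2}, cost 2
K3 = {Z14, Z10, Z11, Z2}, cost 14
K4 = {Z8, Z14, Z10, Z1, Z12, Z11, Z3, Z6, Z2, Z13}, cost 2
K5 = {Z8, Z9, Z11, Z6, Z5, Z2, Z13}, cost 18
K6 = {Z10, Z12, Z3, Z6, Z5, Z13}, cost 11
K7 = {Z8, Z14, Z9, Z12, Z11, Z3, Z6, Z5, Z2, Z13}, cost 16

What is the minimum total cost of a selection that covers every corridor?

K2, K4 cover every corridor at cost 2 + 2 = 4.
Any cover uses at least 2 camera mounts; among all covering selections none totals below 4.

4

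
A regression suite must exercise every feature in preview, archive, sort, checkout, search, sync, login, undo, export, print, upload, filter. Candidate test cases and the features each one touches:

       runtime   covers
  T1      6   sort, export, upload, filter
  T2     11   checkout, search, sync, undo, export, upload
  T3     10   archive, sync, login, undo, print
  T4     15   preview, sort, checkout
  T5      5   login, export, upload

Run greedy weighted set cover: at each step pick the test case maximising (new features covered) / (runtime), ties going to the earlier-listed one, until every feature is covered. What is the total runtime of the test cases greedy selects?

42

Pick 1: T1 adds 4 new (sort, export, upload, filter) at runtime 6 (ratio 4/6).
Pick 2: T3 adds 5 new (archive, sync, login, undo, print) at runtime 10 (ratio 5/10).
Pick 3: T2 adds 2 new (checkout, search) at runtime 11 (ratio 2/11).
Pick 4: T4 adds 1 new (preview) at runtime 15 (ratio 1/15).
Greedy total runtime: 6 + 10 + 11 + 15 = 42.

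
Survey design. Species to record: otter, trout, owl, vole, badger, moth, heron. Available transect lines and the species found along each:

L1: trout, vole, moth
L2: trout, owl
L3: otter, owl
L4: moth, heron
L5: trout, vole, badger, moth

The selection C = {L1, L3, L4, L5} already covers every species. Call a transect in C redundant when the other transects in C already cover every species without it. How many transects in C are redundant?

Drop L1: the rest still cover every species — redundant.
Drop L3: otter, owl uncovered — not redundant.
Drop L4: heron uncovered — not redundant.
Drop L5: badger uncovered — not redundant.
1 redundant: L1.

1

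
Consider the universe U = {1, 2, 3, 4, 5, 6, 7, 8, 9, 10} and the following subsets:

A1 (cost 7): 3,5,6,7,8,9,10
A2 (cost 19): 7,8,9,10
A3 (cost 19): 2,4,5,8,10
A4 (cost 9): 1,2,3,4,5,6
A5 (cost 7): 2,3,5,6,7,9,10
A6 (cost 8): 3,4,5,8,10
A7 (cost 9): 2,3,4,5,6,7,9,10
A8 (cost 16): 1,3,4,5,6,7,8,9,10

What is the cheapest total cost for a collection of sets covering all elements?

A1, A4 cover every element at cost 7 + 9 = 16.
Any cover uses at least 2 sets; among all covering selections none totals below 16.

16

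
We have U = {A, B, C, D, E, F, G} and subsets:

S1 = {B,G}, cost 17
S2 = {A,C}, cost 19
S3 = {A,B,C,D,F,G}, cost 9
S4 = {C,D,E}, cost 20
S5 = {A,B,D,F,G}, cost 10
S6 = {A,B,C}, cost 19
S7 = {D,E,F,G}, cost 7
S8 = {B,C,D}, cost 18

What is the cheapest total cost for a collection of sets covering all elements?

S3, S7 cover every element at cost 9 + 7 = 16.
Any cover uses at least 2 sets; among all covering selections none totals below 16.

16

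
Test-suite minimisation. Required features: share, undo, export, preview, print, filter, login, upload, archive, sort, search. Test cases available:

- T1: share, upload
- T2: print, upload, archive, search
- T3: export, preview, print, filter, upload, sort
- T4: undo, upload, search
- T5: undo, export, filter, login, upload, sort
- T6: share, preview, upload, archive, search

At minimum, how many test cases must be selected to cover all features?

T2, T5, T6 together cover {share, undo, export, preview, print, filter, login, upload, archive, sort, search} — every feature.
No 2 of the 6 test cases cover everything (all 15 pairs fall short), so 3 is minimum.

3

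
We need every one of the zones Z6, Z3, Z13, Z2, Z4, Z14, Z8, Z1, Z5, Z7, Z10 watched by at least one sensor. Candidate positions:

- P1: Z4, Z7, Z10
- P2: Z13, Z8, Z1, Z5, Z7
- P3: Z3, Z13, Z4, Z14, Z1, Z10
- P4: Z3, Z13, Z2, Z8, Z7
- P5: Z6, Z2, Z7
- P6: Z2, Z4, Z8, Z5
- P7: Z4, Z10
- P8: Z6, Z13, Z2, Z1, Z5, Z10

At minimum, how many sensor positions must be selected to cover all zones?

P2, P3, P5 together cover {Z6, Z3, Z13, Z2, Z4, Z14, Z8, Z1, Z5, Z7, Z10} — every zone.
No 2 of the 8 sensor positions cover everything (all 28 pairs fall short), so 3 is minimum.

3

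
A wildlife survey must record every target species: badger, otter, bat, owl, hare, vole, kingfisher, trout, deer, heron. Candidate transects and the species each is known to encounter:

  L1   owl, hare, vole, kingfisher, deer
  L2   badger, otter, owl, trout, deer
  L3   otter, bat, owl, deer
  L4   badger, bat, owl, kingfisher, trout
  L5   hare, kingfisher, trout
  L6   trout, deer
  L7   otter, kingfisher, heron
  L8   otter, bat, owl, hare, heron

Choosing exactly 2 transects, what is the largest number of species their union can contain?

8

Choosing L1, L2 covers {badger, otter, owl, hare, vole, kingfisher, trout, deer} — 8 species.
No choice of 2 transects does better; here bat, heron are left uncovered.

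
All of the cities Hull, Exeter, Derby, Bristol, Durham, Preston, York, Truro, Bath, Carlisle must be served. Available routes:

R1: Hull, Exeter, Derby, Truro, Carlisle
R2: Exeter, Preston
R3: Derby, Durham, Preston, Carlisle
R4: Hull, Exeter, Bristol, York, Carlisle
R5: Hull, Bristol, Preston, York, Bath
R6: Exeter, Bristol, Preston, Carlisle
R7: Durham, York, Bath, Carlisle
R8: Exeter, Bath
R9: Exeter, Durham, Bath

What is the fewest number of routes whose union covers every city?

3

R1, R3, R5 together cover {Hull, Exeter, Derby, Bristol, Durham, Preston, York, Truro, Bath, Carlisle} — every city.
No 2 of the 9 routes cover everything (all 36 pairs fall short), so 3 is minimum.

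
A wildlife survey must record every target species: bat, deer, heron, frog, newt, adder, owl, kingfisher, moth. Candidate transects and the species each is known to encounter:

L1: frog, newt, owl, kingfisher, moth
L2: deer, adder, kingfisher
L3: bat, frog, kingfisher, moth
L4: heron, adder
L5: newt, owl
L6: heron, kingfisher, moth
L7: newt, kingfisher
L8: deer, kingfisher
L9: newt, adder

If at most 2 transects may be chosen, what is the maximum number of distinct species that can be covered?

7

Choosing L1, L2 covers {deer, frog, newt, adder, owl, kingfisher, moth} — 7 species.
No choice of 2 transects does better; here bat, heron are left uncovered.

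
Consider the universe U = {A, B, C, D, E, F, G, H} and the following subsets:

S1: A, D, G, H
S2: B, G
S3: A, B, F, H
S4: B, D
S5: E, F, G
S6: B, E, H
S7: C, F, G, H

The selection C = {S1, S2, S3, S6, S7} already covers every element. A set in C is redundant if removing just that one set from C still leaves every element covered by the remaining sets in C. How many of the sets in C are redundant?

Drop S1: D uncovered — not redundant.
Drop S2: the rest still cover every element — redundant.
Drop S3: the rest still cover every element — redundant.
Drop S6: E uncovered — not redundant.
Drop S7: C uncovered — not redundant.
2 redundant: S2, S3.

2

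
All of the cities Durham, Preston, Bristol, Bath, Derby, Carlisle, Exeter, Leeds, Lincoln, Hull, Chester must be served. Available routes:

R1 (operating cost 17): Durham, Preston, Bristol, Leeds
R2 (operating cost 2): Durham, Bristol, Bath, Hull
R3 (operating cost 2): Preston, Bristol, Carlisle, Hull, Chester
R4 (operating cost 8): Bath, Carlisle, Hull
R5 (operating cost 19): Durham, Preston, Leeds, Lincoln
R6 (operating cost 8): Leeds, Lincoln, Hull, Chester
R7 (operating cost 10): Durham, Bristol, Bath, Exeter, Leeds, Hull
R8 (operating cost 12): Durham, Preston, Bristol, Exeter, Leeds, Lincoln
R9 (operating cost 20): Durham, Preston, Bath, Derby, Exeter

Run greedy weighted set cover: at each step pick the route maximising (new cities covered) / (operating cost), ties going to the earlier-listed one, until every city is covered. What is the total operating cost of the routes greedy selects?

42

Pick 1: R3 adds 5 new (Preston, Bristol, Carlisle, Hull, Chester) at operating cost 2 (ratio 5/2).
Pick 2: R2 adds 2 new (Durham, Bath) at operating cost 2 (ratio 2/2).
Pick 3: R6 adds 2 new (Leeds, Lincoln) at operating cost 8 (ratio 2/8).
Pick 4: R7 adds 1 new (Exeter) at operating cost 10 (ratio 1/10).
Pick 5: R9 adds 1 new (Derby) at operating cost 20 (ratio 1/20).
Greedy total operating cost: 2 + 2 + 8 + 10 + 20 = 42. (The true optimum is 30, so greedy overshoots here.)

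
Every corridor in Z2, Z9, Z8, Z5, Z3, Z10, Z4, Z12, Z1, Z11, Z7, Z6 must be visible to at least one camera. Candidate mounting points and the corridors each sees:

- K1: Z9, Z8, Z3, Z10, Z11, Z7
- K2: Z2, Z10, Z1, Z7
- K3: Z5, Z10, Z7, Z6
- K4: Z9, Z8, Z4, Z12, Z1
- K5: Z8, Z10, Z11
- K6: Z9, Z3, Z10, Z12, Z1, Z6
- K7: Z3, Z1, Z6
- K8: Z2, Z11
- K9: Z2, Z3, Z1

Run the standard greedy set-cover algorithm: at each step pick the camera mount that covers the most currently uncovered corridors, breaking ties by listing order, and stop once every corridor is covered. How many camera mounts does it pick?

4

Pick 1: K1 covers 6 new corridors (Z9, Z8, Z3, Z10, Z11, Z7).
Pick 2: K4 covers 3 new corridors (Z4, Z12, Z1).
Pick 3: K3 covers 2 new corridors (Z5, Z6).
Pick 4: K2 covers 1 new corridors (Z2).
Greedy uses 4 camera mounts.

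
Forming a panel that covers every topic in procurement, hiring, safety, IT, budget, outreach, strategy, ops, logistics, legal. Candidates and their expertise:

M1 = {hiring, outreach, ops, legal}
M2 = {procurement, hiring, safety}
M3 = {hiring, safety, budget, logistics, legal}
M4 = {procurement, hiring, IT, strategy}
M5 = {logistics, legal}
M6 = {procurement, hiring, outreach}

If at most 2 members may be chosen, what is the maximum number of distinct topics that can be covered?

Choosing M3, M4 covers {procurement, hiring, safety, IT, budget, strategy, logistics, legal} — 8 topics.
No choice of 2 members does better; here outreach, ops are left uncovered.

8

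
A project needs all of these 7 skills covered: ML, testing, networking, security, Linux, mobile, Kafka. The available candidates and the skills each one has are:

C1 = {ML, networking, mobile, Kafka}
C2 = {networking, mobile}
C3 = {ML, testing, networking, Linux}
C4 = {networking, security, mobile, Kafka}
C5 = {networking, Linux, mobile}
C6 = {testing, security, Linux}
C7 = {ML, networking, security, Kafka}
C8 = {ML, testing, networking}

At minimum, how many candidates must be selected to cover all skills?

2

C1, C6 together cover {ML, testing, networking, security, Linux, mobile, Kafka} — every skill.
No single candidate contains all 7 skills, so 2 is optimal.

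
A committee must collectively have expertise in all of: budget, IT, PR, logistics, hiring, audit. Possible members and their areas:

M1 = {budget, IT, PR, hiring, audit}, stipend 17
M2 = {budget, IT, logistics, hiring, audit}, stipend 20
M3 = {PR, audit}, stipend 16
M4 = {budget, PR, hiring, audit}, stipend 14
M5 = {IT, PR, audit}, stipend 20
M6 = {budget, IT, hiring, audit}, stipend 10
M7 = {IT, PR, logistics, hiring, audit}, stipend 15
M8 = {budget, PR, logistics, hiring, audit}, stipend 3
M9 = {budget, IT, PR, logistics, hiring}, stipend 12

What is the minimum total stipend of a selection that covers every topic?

13

M6, M8 cover every topic at stipend 10 + 3 = 13.
Any cover uses at least 2 members; among all covering selections none totals below 13.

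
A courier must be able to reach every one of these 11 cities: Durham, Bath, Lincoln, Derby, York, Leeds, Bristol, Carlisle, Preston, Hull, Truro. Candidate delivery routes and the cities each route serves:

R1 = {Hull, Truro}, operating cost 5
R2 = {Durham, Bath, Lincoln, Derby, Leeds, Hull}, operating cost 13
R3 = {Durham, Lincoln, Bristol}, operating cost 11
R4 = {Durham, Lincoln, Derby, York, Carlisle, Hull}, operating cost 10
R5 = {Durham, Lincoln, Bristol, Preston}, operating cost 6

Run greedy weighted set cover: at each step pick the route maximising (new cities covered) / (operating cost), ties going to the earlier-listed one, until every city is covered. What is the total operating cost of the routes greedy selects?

34

Pick 1: R5 adds 4 new (Durham, Lincoln, Bristol, Preston) at operating cost 6 (ratio 4/6).
Pick 2: R1 adds 2 new (Hull, Truro) at operating cost 5 (ratio 2/5).
Pick 3: R4 adds 3 new (Derby, York, Carlisle) at operating cost 10 (ratio 3/10).
Pick 4: R2 adds 2 new (Bath, Leeds) at operating cost 13 (ratio 2/13).
Greedy total operating cost: 6 + 5 + 10 + 13 = 34.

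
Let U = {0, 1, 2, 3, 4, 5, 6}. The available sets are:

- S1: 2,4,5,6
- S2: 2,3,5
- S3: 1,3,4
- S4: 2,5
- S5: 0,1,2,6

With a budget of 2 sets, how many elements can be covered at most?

Choosing S1, S3 covers {1, 2, 3, 4, 5, 6} — 6 elements.
No choice of 2 sets does better; here 0 is left uncovered.

6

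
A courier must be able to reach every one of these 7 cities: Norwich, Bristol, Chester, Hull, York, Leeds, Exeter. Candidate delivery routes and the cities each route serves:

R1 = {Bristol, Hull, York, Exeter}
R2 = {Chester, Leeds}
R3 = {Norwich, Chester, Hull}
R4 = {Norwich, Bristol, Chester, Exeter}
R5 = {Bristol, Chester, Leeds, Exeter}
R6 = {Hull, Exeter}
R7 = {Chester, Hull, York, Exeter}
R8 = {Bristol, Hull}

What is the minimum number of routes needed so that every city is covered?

3

R1, R2, R3 together cover {Norwich, Bristol, Chester, Hull, York, Leeds, Exeter} — every city.
No 2 of the 8 routes cover everything (all 28 pairs fall short), so 3 is minimum.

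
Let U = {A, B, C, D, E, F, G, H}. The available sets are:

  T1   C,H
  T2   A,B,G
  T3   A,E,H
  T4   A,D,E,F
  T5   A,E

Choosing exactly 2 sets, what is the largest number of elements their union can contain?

6

Choosing T1, T4 covers {A, C, D, E, F, H} — 6 elements.
No choice of 2 sets does better; here B, G are left uncovered.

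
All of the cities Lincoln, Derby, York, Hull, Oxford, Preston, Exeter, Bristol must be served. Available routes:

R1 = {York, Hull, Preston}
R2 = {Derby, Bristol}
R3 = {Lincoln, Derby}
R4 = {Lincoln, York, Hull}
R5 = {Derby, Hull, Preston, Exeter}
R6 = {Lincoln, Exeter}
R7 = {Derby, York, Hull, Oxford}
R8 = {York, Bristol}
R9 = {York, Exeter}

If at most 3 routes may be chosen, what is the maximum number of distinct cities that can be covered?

7

Choosing R1, R2, R6 covers {Lincoln, Derby, York, Hull, Preston, Exeter, Bristol} — 7 cities.
No choice of 3 routes does better; here Oxford is left uncovered.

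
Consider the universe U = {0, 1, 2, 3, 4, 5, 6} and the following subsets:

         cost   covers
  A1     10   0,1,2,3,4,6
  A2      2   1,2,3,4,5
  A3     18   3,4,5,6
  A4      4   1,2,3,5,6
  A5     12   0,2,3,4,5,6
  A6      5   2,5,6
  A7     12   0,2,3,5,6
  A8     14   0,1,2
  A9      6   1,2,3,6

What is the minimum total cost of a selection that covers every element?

12

A1, A2 cover every element at cost 10 + 2 = 12.
Any cover uses at least 2 sets; among all covering selections none totals below 12.
Greedy by coverage-per-cost would pick A2, A4, A1 for 16 — worse than the optimum 12.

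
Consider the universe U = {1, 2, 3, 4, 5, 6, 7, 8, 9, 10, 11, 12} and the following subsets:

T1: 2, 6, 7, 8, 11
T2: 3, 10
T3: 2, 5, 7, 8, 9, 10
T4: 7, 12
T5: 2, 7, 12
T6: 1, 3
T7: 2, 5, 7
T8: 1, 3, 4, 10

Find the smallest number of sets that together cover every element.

T1, T3, T4, T8 together cover {1, 2, 3, 4, 5, 6, 7, 8, 9, 10, 11, 12} — every element.
No 3 of the 8 sets cover everything (all 56 triples fall short), so 4 is minimum.

4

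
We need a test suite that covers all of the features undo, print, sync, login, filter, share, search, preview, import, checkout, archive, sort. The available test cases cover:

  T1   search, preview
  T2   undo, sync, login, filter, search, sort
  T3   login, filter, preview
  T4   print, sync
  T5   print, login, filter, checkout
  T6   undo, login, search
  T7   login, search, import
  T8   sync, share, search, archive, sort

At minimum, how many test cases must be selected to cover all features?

T1, T2, T5, T7, T8 together cover {undo, print, sync, login, filter, share, search, preview, import, checkout, archive, sort} — every feature.
No 4 of the 8 test cases cover everything (all 70 size-4 selections fall short), so 5 is minimum.

5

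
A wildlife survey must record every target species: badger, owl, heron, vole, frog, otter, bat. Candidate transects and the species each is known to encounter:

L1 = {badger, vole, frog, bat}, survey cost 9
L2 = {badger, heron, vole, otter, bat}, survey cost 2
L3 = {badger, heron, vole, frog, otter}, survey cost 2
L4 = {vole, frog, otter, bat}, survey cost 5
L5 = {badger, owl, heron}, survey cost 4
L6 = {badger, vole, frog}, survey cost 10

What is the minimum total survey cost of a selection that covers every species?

L2, L3, L5 cover every species at survey cost 2 + 2 + 4 = 8.
Any cover uses at least 2 transects; among all covering selections none totals below 8.

8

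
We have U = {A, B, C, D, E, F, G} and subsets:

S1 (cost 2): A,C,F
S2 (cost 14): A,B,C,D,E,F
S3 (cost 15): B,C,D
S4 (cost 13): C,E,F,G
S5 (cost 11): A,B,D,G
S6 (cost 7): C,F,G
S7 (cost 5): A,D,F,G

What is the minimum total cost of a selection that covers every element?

S2, S7 cover every element at cost 14 + 5 = 19.
Any cover uses at least 2 sets; among all covering selections none totals below 19.

19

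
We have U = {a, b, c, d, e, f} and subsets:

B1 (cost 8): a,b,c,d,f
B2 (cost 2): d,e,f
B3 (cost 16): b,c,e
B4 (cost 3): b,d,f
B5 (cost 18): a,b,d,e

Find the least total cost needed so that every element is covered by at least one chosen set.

B1, B2 cover every element at cost 8 + 2 = 10.
Any cover uses at least 2 sets; among all covering selections none totals below 10.

10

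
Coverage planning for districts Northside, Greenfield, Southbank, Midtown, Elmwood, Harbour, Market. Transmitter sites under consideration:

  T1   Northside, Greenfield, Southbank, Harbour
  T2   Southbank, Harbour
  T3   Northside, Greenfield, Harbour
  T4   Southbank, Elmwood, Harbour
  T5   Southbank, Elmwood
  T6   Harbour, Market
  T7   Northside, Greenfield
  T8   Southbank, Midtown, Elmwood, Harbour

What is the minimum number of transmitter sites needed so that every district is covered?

3

T1, T6, T8 together cover {Northside, Greenfield, Southbank, Midtown, Elmwood, Harbour, Market} — every district.
No 2 of the 8 transmitter sites cover everything (all 28 pairs fall short), so 3 is minimum.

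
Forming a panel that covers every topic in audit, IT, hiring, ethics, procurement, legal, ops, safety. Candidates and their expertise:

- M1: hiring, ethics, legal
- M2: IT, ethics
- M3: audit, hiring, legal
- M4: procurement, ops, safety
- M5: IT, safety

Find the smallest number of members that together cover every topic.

3

M2, M3, M4 together cover {audit, IT, hiring, ethics, procurement, legal, ops, safety} — every topic.
No 2 of the 5 members cover everything (all 10 pairs fall short), so 3 is minimum.
Greedy (largest uncovered first) would take M1, M4, M2, M3 — 4 members — but 3 suffice.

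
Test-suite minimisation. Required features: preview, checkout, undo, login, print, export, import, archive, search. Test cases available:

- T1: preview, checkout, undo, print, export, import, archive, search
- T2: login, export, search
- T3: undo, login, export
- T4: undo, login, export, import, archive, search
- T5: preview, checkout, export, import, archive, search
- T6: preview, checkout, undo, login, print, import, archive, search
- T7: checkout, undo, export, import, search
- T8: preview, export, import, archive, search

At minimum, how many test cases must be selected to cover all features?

2

T1, T2 together cover {preview, checkout, undo, login, print, export, import, archive, search} — every feature.
No single test case contains all 9 features, so 2 is optimal.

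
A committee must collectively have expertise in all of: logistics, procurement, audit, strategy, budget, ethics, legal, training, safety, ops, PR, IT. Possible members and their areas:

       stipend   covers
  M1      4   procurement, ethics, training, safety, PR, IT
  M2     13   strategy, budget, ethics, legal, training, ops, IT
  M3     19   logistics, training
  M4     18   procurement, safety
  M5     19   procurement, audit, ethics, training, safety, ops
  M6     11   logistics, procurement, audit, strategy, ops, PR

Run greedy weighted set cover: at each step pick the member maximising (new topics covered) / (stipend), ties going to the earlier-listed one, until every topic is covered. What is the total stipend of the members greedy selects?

28

Pick 1: M1 adds 6 new (procurement, ethics, training, safety, PR, IT) at stipend 4 (ratio 6/4).
Pick 2: M6 adds 4 new (logistics, audit, strategy, ops) at stipend 11 (ratio 4/11).
Pick 3: M2 adds 2 new (budget, legal) at stipend 13 (ratio 2/13).
Greedy total stipend: 4 + 11 + 13 = 28.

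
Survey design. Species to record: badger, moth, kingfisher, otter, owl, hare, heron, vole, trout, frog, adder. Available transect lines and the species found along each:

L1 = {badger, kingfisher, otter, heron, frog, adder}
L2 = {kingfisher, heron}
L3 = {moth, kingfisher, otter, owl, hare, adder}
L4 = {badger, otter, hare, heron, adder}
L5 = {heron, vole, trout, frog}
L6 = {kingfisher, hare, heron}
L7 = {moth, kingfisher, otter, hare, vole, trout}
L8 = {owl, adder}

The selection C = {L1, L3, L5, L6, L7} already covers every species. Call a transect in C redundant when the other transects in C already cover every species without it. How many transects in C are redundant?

Drop L1: badger uncovered — not redundant.
Drop L3: owl uncovered — not redundant.
Drop L5: the rest still cover every species — redundant.
Drop L6: the rest still cover every species — redundant.
Drop L7: the rest still cover every species — redundant.
3 redundant: L5, L6, L7.

3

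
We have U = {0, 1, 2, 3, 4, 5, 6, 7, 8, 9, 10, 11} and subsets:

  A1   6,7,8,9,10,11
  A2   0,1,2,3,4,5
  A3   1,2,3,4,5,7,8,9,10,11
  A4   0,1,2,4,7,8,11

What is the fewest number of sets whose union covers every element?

A1, A2 together cover {0, 1, 2, 3, 4, 5, 6, 7, 8, 9, 10, 11} — every element.
No single set contains all 12 elements, so 2 is optimal.
Greedy (largest uncovered first) would take A3, A1, A2 — 3 sets — but 2 suffice.

2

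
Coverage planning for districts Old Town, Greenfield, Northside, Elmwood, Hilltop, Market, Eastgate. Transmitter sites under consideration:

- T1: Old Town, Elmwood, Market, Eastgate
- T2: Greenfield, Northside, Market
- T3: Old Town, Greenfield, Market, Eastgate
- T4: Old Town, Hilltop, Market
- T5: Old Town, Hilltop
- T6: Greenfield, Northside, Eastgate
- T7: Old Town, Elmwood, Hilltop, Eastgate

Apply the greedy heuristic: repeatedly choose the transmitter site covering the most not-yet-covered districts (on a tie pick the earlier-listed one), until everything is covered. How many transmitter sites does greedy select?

Pick 1: T1 covers 4 new districts (Old Town, Elmwood, Market, Eastgate).
Pick 2: T2 covers 2 new districts (Greenfield, Northside).
Pick 3: T4 covers 1 new districts (Hilltop).
Greedy uses 3 transmitter sites. (The true minimum is 2.)

3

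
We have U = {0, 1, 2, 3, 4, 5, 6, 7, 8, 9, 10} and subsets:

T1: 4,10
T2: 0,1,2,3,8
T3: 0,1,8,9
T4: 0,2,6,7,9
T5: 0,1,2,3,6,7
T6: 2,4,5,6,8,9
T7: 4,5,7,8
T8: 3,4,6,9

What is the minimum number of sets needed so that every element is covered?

3

T1, T5, T6 together cover {0, 1, 2, 3, 4, 5, 6, 7, 8, 9, 10} — every element.
No 2 of the 8 sets cover everything (all 28 pairs fall short), so 3 is minimum.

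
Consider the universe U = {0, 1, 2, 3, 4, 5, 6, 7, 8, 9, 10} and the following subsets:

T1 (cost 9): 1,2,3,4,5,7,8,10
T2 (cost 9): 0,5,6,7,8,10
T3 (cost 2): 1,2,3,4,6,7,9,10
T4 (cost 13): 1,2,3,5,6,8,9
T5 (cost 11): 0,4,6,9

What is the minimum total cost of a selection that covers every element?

T2, T3 cover every element at cost 9 + 2 = 11.
Any cover uses at least 2 sets; among all covering selections none totals below 11.

11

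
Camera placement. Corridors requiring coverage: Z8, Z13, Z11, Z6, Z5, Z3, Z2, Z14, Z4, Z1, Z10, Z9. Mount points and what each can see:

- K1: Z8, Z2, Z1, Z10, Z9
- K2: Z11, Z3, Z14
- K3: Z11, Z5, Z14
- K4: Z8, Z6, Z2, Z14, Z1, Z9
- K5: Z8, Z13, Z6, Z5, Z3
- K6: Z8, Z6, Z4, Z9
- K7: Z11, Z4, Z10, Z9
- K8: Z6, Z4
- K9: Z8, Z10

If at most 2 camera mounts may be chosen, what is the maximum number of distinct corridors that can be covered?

9

Choosing K1, K5 covers {Z8, Z13, Z6, Z5, Z3, Z2, Z1, Z10, Z9} — 9 corridors.
No choice of 2 camera mounts does better; here Z11, Z14, Z4 are left uncovered.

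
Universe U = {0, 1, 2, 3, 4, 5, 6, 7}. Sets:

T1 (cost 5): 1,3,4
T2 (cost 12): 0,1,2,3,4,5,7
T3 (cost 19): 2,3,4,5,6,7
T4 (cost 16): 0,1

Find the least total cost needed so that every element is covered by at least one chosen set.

T2, T3 cover every element at cost 12 + 19 = 31.
Any cover uses at least 2 sets; among all covering selections none totals below 31.
Greedy by coverage-per-cost would pick T1, T2, T3 for 36 — worse than the optimum 31.

31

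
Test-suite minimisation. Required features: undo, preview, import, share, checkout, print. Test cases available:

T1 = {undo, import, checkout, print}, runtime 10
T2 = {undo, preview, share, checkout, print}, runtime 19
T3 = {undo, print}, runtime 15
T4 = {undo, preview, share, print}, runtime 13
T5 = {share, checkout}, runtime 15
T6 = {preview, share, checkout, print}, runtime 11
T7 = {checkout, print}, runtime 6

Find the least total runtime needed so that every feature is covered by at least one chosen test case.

21

T1, T6 cover every feature at runtime 10 + 11 = 21.
Any cover uses at least 2 test cases; among all covering selections none totals below 21.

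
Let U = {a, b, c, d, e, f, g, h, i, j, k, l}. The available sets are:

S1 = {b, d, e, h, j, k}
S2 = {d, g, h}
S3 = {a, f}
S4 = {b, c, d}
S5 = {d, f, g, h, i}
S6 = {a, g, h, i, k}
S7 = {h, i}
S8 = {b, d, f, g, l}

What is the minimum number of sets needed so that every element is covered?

S1, S4, S6, S8 together cover {a, b, c, d, e, f, g, h, i, j, k, l} — every element.
No 3 of the 8 sets cover everything (all 56 triples fall short), so 4 is minimum.
Greedy (largest uncovered first) would take S1, S5, S3, S4, S8 — 5 sets — but 4 suffice.

4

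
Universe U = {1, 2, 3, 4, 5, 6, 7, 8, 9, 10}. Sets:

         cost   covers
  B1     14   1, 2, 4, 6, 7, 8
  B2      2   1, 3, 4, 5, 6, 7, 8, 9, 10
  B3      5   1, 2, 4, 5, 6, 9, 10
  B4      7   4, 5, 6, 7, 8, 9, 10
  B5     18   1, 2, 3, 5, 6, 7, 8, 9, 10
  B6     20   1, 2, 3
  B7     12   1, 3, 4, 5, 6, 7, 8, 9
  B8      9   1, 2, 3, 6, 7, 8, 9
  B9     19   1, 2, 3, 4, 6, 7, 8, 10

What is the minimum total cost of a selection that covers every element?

B2, B3 cover every element at cost 2 + 5 = 7.
Any cover uses at least 2 sets; among all covering selections none totals below 7.

7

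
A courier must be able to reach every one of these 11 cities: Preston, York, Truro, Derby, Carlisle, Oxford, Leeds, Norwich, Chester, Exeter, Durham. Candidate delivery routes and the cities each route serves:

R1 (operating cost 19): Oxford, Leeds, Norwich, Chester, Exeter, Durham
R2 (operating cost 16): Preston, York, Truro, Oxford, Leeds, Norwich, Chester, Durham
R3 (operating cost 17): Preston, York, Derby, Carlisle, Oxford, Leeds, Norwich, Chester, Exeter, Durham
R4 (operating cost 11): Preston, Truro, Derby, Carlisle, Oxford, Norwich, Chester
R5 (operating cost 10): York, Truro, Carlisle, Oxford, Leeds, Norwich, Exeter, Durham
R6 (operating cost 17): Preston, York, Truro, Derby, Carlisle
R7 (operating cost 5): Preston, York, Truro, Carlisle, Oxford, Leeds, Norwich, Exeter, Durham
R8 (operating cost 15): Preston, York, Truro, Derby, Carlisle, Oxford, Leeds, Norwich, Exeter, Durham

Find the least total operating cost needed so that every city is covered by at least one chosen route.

R4, R7 cover every city at operating cost 11 + 5 = 16.
Any cover uses at least 2 routes; among all covering selections none totals below 16.

16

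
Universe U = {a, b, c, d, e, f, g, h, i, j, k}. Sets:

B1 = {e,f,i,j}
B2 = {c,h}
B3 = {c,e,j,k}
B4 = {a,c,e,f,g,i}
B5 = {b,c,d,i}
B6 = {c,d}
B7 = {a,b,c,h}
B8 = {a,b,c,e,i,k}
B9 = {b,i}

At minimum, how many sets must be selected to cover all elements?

4

B2, B3, B4, B5 together cover {a, b, c, d, e, f, g, h, i, j, k} — every element.
No 3 of the 9 sets cover everything (all 84 triples fall short), so 4 is minimum.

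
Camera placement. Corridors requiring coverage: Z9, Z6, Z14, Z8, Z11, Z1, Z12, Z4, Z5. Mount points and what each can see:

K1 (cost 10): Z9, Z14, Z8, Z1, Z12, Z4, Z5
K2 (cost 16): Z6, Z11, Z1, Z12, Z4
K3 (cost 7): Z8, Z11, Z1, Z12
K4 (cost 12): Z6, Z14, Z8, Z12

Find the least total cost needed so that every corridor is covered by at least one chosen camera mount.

K1, K2 cover every corridor at cost 10 + 16 = 26.
Any cover uses at least 2 camera mounts; among all covering selections none totals below 26.
Greedy by coverage-per-cost would pick K1, K3, K4 for 29 — worse than the optimum 26.

26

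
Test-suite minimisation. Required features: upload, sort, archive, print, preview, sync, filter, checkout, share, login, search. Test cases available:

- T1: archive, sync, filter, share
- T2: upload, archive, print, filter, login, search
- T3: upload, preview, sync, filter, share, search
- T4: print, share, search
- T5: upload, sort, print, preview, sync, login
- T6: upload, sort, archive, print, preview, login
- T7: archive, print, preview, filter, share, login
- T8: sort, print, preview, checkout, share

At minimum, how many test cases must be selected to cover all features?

3

T1, T2, T8 together cover {upload, sort, archive, print, preview, sync, filter, checkout, share, login, search} — every feature.
No 2 of the 8 test cases cover everything (all 28 pairs fall short), so 3 is minimum.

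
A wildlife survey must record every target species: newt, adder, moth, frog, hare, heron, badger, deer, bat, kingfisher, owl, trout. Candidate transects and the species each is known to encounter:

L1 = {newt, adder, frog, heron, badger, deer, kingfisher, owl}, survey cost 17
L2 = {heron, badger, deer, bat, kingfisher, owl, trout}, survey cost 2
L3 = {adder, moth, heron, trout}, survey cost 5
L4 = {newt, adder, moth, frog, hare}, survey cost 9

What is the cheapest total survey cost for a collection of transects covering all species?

L2, L4 cover every species at survey cost 2 + 9 = 11.
Any cover uses at least 2 transects; among all covering selections none totals below 11.

11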